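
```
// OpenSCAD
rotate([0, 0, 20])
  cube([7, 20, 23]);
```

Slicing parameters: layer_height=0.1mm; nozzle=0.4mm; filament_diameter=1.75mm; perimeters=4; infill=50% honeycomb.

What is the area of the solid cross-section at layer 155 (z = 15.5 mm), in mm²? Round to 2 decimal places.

140.00 mm²

At z = 15.5 mm: the cube (footprint 7×20) is included at this height (area 140.00 mm²); (rotated 20° about Z; rotation is an isometry so areas/perimeters/island counts are preserved). Overall, the cross-section is a single solid region. Net area = 140.00 mm².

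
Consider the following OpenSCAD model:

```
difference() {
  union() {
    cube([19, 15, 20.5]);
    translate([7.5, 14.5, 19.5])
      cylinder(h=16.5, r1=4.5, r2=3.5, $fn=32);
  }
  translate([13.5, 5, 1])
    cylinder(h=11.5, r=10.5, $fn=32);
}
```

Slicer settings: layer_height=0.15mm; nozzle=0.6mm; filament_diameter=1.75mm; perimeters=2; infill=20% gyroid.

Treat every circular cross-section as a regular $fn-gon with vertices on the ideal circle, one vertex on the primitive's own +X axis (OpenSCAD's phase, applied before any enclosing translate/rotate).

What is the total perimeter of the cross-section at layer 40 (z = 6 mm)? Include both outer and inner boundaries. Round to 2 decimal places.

54.67 mm

At z = 6 mm: the cube (footprint 19×15) is included at this height (perimeter 68.00 mm); the cone at (7.5, 14.5) is absent (z outside [19.5, 36]); Merging all regions: only the 19×15 cube is present, so the union is just that shape — boundary = 68.00 mm; the r=10.5 cylinder at (13.5, 5) contributes a regular 32-gon of circumradius 10.5 (perimeter = 2·32·10.500·sin(180°/32) = 65.87 mm); Subtracting the remaining from the first: starting from that combined region, the r=10.5 cylinder at (13.5, 5) partially overlaps it — only the 216.66 mm² overlap (of its 344.14 mm²) is removed, clipping the outline — boundary = 54.67 mm. Overall, the cross-section has 2 separate islands. Total boundary length (outer) = 54.67 mm.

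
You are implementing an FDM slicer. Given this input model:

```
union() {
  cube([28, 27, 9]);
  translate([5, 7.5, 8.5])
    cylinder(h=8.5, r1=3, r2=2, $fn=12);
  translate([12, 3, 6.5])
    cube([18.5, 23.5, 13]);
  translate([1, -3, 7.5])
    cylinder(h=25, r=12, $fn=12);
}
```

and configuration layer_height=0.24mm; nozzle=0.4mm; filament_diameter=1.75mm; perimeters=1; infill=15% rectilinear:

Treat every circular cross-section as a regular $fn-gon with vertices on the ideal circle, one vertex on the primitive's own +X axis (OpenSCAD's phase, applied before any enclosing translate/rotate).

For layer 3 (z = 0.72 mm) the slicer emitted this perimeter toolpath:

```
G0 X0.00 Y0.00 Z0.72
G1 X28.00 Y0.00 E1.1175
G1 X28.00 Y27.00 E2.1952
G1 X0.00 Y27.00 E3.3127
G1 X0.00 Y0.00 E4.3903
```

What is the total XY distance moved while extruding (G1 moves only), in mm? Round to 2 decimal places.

Sum the Euclidean lengths of each G1 segment: total = 110.00 mm.

110.00 mm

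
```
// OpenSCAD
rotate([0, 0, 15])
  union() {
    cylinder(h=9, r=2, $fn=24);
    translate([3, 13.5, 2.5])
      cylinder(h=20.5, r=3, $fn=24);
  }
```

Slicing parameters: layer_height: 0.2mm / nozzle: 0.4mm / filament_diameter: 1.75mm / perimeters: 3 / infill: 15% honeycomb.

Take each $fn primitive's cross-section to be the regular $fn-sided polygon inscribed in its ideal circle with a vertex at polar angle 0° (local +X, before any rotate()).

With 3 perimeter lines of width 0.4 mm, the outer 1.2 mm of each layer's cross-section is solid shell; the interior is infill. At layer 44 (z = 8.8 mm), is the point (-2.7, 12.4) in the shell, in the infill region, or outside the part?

At z = 8.8 mm: the r=2 cylinder contributes a regular 24-gon of circumradius 2; the r=3 cylinder at (3, 13.5) contributes a regular 24-gon of circumradius 3; Combining (union): the 2 present regions are separate (no shared area or edge), so areas and boundary lengths simply add and each stays a separate island — 2 connected regions; (rotated 15° about Z; rotation is an isometry so areas/perimeters/island counts are preserved). Overall, the cross-section has 2 separate islands. Undo the 15° rotation: the query point maps to (0.601, 12.676) in the un-rotated model frame. The nearest boundary edge runs (0.40, 12.00)→(0.10, 12.72); distance from the point to it = 0.44 mm. (Shell/infill is judged within the island containing the point — the largest one.) The point is inside the cross-section, 0.44 mm from the nearest boundary — within the 1.2 mm shell band (3 × 0.4).

shell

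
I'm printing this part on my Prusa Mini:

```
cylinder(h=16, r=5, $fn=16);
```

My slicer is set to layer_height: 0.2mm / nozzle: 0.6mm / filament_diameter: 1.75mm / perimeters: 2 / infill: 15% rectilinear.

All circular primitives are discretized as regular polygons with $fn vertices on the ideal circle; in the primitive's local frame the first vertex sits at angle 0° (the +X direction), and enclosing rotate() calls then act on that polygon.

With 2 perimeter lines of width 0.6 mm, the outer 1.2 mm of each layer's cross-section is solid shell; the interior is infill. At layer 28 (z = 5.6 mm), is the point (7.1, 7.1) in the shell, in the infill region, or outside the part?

At z = 5.6 mm: the r=5 cylinder contributes a regular 16-gon of circumradius 5. Overall, the cross-section is a single solid region. The nearest boundary edge runs (4.62, 1.91)→(3.54, 3.54); distance from the point to it = 5.04 mm. The point is not inside any of the regions above, so it lies outside the cross-section (5.04 mm from the nearest boundary).

outside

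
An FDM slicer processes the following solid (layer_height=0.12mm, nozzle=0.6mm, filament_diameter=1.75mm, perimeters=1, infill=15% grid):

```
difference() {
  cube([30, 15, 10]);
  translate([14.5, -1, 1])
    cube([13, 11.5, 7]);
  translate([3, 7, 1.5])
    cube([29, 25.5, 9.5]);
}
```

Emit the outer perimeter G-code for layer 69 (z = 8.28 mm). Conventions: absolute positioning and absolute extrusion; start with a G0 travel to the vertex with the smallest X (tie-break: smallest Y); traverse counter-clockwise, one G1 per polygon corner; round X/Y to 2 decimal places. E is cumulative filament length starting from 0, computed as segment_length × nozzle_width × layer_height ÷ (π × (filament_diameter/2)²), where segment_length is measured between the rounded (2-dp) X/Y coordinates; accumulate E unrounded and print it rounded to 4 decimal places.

At z = 8.28 mm: the 30×15 cube contributes its full rectangle; the cube at (14.5, -1) is not intersected at this z (z outside [1, 8]); the 29×25.5 cube at (3, 7) contributes its full rectangle; After the difference (first − rest): starting from the 30×15 cube, the 29×25.5 cube at (3, 7) partially overlaps it — only the 216.00 mm² overlap (of its 739.50 mm²) is removed, clipping the outline — 1 connected region. The outline is a single polygon with 6 vertices. Extrusion per mm of travel: 0.6 × 0.12 / (π × 0.875²) = 0.029934. Accumulating E over each segment gives final E = 2.6941.

G0 X0.00 Y0.00 Z8.28
G1 X30.00 Y0.00 E0.8980
G1 X30.00 Y7.00 E1.1076
G1 X3.00 Y7.00 E1.9158
G1 X3.00 Y15.00 E2.1553
G1 X0.00 Y15.00 E2.2451
G1 X0.00 Y0.00 E2.6941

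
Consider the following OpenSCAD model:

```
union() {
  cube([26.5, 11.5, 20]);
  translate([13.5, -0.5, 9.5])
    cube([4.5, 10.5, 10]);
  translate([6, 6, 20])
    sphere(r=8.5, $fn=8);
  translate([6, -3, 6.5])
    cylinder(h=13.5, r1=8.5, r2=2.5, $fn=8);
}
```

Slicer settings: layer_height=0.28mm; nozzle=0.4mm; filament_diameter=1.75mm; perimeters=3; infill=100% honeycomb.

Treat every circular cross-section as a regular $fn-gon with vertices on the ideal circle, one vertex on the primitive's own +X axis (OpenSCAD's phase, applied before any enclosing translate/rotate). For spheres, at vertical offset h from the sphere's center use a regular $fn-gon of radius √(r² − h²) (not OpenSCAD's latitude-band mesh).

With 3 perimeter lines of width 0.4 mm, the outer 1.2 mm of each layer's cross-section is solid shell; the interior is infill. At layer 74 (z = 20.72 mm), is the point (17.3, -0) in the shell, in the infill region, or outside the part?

outside

At z = 20.72 mm: the cube is not intersected at this z (z outside [0, 20]); the cube at (13.5, -0.5) is absent (z outside [9.5, 19.5]); the r=8.5 sphere at (6, 6) slices to a regular 8-gon of circumradius 8.469 (√(r²−h²) with h=0.72 from center); the cone at (6, -3) is not intersected at this z (z outside [6.5, 20]); Combining (union): only the r=8.5 sphere at (6, 6) is present, so the union is just that shape — 1 connected region. Overall, the cross-section is a single solid region. The nearest boundary edge runs (11.99, 0.01)→(14.47, 6.00); distance from the point to it = 4.91 mm. The point is not inside any of the regions above, so it lies outside the cross-section (4.91 mm from the nearest boundary).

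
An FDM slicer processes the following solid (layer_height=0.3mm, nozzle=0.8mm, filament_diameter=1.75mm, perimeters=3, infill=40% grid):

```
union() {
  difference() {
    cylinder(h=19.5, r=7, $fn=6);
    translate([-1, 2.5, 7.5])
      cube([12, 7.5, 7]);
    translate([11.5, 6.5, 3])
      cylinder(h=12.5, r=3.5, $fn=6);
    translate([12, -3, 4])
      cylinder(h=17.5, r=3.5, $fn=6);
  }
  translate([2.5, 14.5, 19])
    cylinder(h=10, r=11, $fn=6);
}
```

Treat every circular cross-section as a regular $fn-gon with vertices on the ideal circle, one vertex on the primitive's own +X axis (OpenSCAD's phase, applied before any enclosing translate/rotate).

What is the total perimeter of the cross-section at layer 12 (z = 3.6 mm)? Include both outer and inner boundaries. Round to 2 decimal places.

At z = 3.6 mm: the cylinder: section is a regular 6-gon, circumradius r=7 (perimeter = 2·6·7.000·sin(180°/6) = 42.00 mm); the cube at (-1, 2.5) is not intersected at this z (z outside [7.5, 14.5]); the r=3.5 cylinder at (11.5, 6.5) contributes a regular 6-gon of circumradius 3.5 (perimeter = 2·6·3.500·sin(180°/6) = 21.00 mm); the cylinder at (12, -3) is absent (z outside [4, 21.5]); Taking the first minus the rest: starting from the r=7 cylinder, the r=3.5 cylinder at (11.5, 6.5) misses the remaining region (no effect) — boundary = 42.00 mm; the cylinder at (2.5, 14.5) is not intersected at this z (z outside [19, 29]); Merging all regions: only that combined region is present, so the union is just that shape — boundary = 42.00 mm. Overall, the cross-section is a single solid region. Total boundary length (outer) = 42.00 mm.

42.00 mm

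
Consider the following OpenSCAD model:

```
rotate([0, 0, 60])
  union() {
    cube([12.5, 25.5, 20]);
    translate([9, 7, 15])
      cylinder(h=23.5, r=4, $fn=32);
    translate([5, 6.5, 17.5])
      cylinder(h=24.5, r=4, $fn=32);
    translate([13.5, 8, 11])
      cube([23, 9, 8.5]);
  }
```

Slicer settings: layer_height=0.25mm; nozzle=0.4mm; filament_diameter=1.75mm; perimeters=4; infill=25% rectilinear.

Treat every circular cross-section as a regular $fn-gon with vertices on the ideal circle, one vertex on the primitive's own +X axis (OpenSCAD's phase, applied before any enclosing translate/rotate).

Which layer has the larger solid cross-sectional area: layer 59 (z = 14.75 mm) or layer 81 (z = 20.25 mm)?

layer 59 (z = 14.75 mm)

Layer 59 (z = 14.75): the cube (footprint 12.5×25.5) is included at this height (area 318.75 mm²); the cylinder at (9, 7) is not intersected at this z (z outside [15, 38.5]); the cylinder at (5, 6.5) does not reach this height (z outside [17.5, 42]); the cube at (13.5, 8) is present — its section is the full 23×9 rectangle (area 207.00 mm²); Merging all regions: the 2 present regions are separate (no shared area or edge), so areas and boundary lengths simply add and each stays a separate island — area = 525.75 mm²; (rotated 60° about Z; rotation is an isometry so areas/perimeters/island counts are preserved). So its area = 525.75 mm². Layer 81 (z = 20.25): the cube does not reach this height (z outside [0, 20]); the r=4 cylinder at (9, 7) contributes a regular 32-gon of circumradius 4 (area = (32/2)·4.000²·sin(360°/32) = 49.94 mm²); the r=4 cylinder at (5, 6.5) gives a regular 32-gon of circumradius 4 (constant along its height) (area = (32/2)·4.000²·sin(360°/32) = 49.94 mm²); the cube at (13.5, 8) does not reach this height (z outside [11, 19.5]); Combining (union): the regions partially overlap — summed areas 99.89 mm² minus the doubly-counted overlap 19.22 mm² gives 80.66 mm² — area = 80.66 mm²; (rotated 60° about Z; rotation is an isometry so areas/perimeters/island counts are preserved). So its area = 80.66 mm². Layer 59 is larger (525.75 vs 80.66 mm²).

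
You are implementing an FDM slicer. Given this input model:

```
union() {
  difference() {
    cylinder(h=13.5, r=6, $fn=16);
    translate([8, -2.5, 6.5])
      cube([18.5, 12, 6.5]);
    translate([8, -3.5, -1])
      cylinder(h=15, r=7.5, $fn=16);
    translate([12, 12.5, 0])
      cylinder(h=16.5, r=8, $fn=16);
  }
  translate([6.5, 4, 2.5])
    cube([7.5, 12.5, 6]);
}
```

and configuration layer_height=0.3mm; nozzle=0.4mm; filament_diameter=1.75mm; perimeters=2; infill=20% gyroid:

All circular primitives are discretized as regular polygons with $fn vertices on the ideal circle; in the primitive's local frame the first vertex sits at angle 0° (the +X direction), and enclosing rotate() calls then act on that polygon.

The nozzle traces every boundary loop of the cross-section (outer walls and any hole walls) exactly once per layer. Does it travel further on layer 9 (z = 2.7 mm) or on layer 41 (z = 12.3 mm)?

Layer 9 (z = 2.7): the cylinder: section is a regular 16-gon, circumradius r=6 (perimeter = 2·16·6.000·sin(180°/16) = 37.46 mm); the cube at (8, -2.5) is absent (z outside [6.5, 13]); the cylinder at (8, -3.5): section is a regular 16-gon, circumradius r=7.5 (perimeter = 2·16·7.500·sin(180°/16) = 46.82 mm); the cylinder at (12, 12.5): section is a regular 16-gon, circumradius r=8 (perimeter = 2·16·8.000·sin(180°/16) = 49.94 mm); Taking the first minus the rest: starting from the r=6 cylinder, the r=7.5 cylinder at (8, -3.5) partially overlaps it — only the 31.71 mm² overlap (of its 172.21 mm²) is removed, clipping the outline; the r=8 cylinder at (12, 12.5) misses the remaining region (no effect) — boundary = 36.41 mm; the cube at (6.5, 4) (footprint 7.5×12.5) is included at this height (perimeter 40.00 mm); Merging all regions: the 2 present regions are separate (no shared area or edge), so areas and boundary lengths simply add and each stays a separate island — boundary = 76.41 mm. So its perimeter = 76.41 mm. Layer 41 (z = 12.3): the r=6 cylinder contributes a regular 16-gon of circumradius 6 (perimeter = 2·16·6.000·sin(180°/16) = 37.46 mm); the 18.5×12 cube at (8, -2.5) contributes its full rectangle (perimeter 61.00 mm); the cylinder at (8, -3.5): section is a regular 16-gon, circumradius r=7.5 (perimeter = 2·16·7.500·sin(180°/16) = 46.82 mm); the r=8 cylinder at (12, 12.5) gives a regular 16-gon of circumradius 8 (constant along its height) (perimeter = 2·16·8.000·sin(180°/16) = 49.94 mm); After the difference (first − rest): starting from the r=6 cylinder, the 18.5×12 cube at (8, -2.5) misses the remaining region (no effect); the r=7.5 cylinder at (8, -3.5) partially overlaps it — only the 31.71 mm² overlap (of its 172.21 mm²) is removed, clipping the outline; the r=8 cylinder at (12, 12.5) misses the remaining region (no effect) — boundary = 36.41 mm; the cube at (6.5, 4) is absent (z outside [2.5, 8.5]); Combining (union): only the result so far is present, so the union is just that shape — boundary = 36.41 mm. So its perimeter = 36.41 mm. Layer 9 is larger (76.41 vs 36.41 mm).

layer 9 (z = 2.7 mm)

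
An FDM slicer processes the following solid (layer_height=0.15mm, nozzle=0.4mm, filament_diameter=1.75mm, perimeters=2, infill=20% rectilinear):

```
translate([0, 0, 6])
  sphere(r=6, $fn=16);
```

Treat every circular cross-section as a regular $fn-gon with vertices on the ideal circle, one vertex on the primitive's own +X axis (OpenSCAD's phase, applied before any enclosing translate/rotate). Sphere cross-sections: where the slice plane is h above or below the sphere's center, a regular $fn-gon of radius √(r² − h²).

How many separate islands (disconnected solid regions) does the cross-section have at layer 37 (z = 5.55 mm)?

1

At z = 5.55 mm: the r=6 sphere contributes a regular 16-gon of circumradius √(6²−0.45²) = 5.983. Overall, the cross-section is a single solid region. Island count = 1.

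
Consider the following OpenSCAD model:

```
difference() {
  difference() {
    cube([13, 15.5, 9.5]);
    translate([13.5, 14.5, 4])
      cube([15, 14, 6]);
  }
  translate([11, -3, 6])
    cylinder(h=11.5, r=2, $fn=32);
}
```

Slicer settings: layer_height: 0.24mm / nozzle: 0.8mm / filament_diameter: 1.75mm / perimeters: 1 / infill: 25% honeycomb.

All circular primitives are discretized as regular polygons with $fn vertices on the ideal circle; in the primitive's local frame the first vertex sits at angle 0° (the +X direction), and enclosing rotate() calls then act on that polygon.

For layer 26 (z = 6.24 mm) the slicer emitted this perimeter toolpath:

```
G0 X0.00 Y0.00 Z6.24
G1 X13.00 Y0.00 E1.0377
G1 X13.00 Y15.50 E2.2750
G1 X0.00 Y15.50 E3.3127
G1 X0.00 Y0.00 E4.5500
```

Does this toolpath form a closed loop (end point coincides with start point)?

Start point (G0): (0.00, 0.00). End point (last G1): the path returns to the start — closed.

yes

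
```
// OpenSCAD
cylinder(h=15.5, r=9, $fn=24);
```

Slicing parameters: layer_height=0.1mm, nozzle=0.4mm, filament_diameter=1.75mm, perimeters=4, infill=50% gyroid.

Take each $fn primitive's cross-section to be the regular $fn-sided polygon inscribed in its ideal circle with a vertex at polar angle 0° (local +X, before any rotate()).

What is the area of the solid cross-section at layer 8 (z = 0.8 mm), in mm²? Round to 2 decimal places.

251.57 mm²

At z = 0.8 mm: the r=9 cylinder gives a regular 24-gon of circumradius 9 (constant along its height) (area = (24/2)·9.000²·sin(360°/24) = 251.57 mm²). Overall, the cross-section is a single solid region. Net area = 251.57 mm².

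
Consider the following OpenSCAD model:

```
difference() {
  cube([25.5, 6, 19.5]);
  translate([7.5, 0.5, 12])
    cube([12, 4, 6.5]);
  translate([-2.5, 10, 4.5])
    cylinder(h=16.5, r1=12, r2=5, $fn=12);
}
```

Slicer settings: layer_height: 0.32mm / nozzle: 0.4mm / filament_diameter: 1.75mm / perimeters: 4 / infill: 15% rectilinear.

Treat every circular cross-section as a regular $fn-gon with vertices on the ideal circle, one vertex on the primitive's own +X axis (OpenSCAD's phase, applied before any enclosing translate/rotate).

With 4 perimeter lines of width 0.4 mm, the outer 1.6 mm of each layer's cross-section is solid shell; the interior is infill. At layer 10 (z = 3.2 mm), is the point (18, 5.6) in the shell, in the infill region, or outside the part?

At z = 3.2 mm: the 25.5×6 cube contributes its full rectangle; the cube at (7.5, 0.5) does not reach this height (z outside [12, 18.5]); the cone at (-2.5, 10) is absent (z outside [4.5, 21]); Subtracting the remaining from the first: none of the subtracted shapes is present at this height, so the 25.5×6 cube is unchanged — 1 connected region. Overall, the cross-section is a single solid region. The nearest boundary edge runs (25.50, 6.00)→(0.00, 6.00); distance from the point to it = 0.40 mm. The point is inside the cross-section, 0.40 mm from the nearest boundary — within the 1.6 mm shell band (4 × 0.4).

shell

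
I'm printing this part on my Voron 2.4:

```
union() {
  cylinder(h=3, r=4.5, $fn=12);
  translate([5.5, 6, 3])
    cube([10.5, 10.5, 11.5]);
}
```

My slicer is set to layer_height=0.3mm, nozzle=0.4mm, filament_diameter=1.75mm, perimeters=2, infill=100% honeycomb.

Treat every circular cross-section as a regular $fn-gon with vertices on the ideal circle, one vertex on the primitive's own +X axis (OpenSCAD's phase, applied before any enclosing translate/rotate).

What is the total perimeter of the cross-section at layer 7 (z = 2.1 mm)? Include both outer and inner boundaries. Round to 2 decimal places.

At z = 2.1 mm: the r=4.5 cylinder gives a regular 12-gon of circumradius 4.5 (constant along its height) (perimeter = 2·12·4.500·sin(180°/12) = 27.95 mm); the cube at (5.5, 6) is absent (z outside [3, 14.5]); Merging all regions: only the r=4.5 cylinder is present, so the union is just that shape — boundary = 27.95 mm. Overall, the cross-section is a single solid region. Total boundary length (outer) = 27.95 mm.

27.95 mm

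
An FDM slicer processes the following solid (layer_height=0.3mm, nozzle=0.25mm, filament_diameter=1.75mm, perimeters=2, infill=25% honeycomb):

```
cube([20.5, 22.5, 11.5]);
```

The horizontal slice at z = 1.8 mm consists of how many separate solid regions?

At z = 1.8 mm: the 20.5×22.5 cube contributes its full rectangle. The result has 1 disconnected region.

1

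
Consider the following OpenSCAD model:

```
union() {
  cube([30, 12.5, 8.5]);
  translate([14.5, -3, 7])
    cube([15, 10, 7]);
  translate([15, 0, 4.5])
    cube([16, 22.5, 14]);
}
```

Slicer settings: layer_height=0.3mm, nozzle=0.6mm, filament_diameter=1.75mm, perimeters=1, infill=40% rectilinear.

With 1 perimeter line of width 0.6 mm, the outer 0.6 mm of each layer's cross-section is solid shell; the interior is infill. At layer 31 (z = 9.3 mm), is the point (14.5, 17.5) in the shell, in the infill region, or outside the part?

outside

At z = 9.3 mm: the cube is absent (z outside [0, 8.5]); the cube at (14.5, -3) (footprint 15×10) is included at this height; the cube at (15, 0) is present — its section is the full 16×22.5 rectangle; Combining (union): the regions partially overlap (shared area 101.50 mm²), so overlapping operands fuse into one piece — 1 connected region. Overall, the cross-section is a single solid region. The nearest boundary edge runs (15.00, 7.00)→(15.00, 22.50); distance from the point to it = 0.50 mm. The point is not inside any of the regions above, so it lies outside the cross-section (0.50 mm from the nearest boundary).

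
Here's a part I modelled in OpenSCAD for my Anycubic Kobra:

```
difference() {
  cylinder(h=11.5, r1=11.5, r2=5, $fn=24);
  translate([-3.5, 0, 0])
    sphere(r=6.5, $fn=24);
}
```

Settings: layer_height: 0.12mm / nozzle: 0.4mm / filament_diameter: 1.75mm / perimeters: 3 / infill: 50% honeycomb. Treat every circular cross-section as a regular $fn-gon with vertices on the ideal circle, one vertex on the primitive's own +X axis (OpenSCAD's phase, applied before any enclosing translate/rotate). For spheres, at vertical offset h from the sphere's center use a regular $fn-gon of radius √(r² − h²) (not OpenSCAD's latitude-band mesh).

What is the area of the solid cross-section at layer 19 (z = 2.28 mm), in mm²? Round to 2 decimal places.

At z = 2.28 mm: the cone contributes a regular 24-gon of circumradius 10.211 (interpolated between r1=11.5 and r2=5 at t=0.198) (area = (24/2)·10.211²·sin(360°/24) = 323.85 mm²); the r=6.5 sphere at (-3.5, 0) contributes a regular 24-gon of circumradius √(6.5²−2.28²) = 6.087 (area = (24/2)·6.087²·sin(360°/24) = 115.08 mm²); Subtracting the remaining from the first: starting from the cone (323.85 mm²), the r=6.5 sphere at (-3.5, 0) lies wholly inside it (removes its full 115.08 mm² and its 38.14 mm outline becomes a hole wall) — area = 208.77 mm². Overall, the cross-section is one region with 1 hole. Net area = 208.77 mm².

208.77 mm²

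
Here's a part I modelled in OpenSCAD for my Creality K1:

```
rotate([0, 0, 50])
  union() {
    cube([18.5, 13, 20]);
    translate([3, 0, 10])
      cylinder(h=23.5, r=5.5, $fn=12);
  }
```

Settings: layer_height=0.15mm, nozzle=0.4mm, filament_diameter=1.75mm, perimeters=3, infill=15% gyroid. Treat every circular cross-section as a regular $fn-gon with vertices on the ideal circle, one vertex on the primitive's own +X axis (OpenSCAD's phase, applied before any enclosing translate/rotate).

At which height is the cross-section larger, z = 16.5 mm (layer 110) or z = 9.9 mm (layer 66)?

layer 110 (z = 16.5 mm)

Layer 110 (z = 16.5): the cube (footprint 18.5×13) is included at this height (area 240.50 mm²); the cylinder at (3, 0): section is a regular 12-gon, circumradius r=5.5 (area = (12/2)·5.500²·sin(360°/12) = 90.75 mm²); Merging all regions: the regions partially overlap — summed areas 331.25 mm² minus the doubly-counted overlap 37.96 mm² gives 293.29 mm² — area = 293.29 mm²; (whole slice rotated 50° about Z — lengths, areas and connectivity unchanged). So its area = 293.29 mm². Layer 66 (z = 9.9): the cube (footprint 18.5×13) is included at this height (area 240.50 mm²); the cylinder at (3, 0) does not reach this height (z outside [10, 33.5]); Taking the union: only the 18.5×13 cube is present, so the union is just that shape — area = 240.50 mm²; (whole slice rotated 50° about Z — lengths, areas and connectivity unchanged). So its area = 240.50 mm². Layer 110 is larger (293.29 vs 240.50 mm²).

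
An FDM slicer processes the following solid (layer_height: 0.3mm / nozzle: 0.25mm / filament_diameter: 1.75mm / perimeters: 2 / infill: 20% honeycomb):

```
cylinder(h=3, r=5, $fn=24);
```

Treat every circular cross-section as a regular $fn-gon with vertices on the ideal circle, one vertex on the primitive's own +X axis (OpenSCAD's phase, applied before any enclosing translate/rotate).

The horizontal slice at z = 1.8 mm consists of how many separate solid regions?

1

At z = 1.8 mm: the r=5 cylinder contributes a regular 24-gon of circumradius 5. The result has 1 disconnected region.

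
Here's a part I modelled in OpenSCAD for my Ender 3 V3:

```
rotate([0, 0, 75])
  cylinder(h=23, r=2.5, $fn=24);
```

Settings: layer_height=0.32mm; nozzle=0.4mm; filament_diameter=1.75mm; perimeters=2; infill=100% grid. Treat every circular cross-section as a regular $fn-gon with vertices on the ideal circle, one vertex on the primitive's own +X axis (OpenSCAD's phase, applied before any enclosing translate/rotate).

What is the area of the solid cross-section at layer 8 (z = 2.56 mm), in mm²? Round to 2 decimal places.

19.41 mm²

At z = 2.56 mm: the r=2.5 cylinder gives a regular 24-gon of circumradius 2.5 (constant along its height) (area = (24/2)·2.500²·sin(360°/24) = 19.41 mm²); (whole slice rotated 75° about Z — lengths, areas and connectivity unchanged). Overall, the cross-section is a single solid region. Net area = 19.41 mm².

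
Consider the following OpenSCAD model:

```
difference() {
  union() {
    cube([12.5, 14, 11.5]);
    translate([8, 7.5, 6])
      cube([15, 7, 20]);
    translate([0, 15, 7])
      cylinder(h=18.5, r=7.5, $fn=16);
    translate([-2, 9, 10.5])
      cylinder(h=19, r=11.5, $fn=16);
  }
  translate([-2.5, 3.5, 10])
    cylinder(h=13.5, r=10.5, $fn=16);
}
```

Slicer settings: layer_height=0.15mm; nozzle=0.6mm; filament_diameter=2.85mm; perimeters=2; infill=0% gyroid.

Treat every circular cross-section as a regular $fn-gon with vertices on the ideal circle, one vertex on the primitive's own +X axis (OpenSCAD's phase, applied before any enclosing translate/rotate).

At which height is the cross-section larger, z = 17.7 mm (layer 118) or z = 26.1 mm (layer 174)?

layer 174 (z = 26.1 mm)

Layer 118 (z = 17.7): the cube is not intersected at this z (z outside [0, 11.5]); the 15×7 cube at (8, 7.5) contributes its full rectangle (area 105.00 mm²); the r=7.5 cylinder at (0, 15) contributes a regular 16-gon of circumradius 7.5 (area = (16/2)·7.500²·sin(360°/16) = 172.21 mm²); the r=11.5 cylinder at (-2, 9) contributes a regular 16-gon of circumradius 11.5 (area = (16/2)·11.500²·sin(360°/16) = 404.88 mm²); Taking the union: the regions partially overlap — summed areas 682.09 mm² minus the doubly-counted overlap 153.96 mm² gives 528.13 mm² — area = 528.13 mm²; the r=10.5 cylinder at (-2.5, 3.5) gives a regular 16-gon of circumradius 10.5 (constant along its height) (area = (16/2)·10.500²·sin(360°/16) = 337.53 mm²); Subtracting the remaining from the first: starting from the result so far (528.13 mm²), the r=10.5 cylinder at (-2.5, 3.5) partially overlaps it — only the 250.55 mm² overlap (of its 337.53 mm²) is removed, clipping the outline — area = 277.58 mm². So its area = 277.58 mm². Layer 174 (z = 26.1): the cube does not reach this height (z outside [0, 11.5]); the cube at (8, 7.5) is absent (z outside [6, 26]); the cylinder at (0, 15) is not intersected at this z (z outside [7, 25.5]); the cylinder at (-2, 9): section is a regular 16-gon, circumradius r=11.5 (area = (16/2)·11.500²·sin(360°/16) = 404.88 mm²); Merging all regions: only the r=11.5 cylinder at (-2, 9) is present, so the union is just that shape — area = 404.88 mm²; the cylinder at (-2.5, 3.5) is not intersected at this z (z outside [10, 23.5]); After the difference (first − rest): none of the subtracted shapes is present at this height, so that combined region is unchanged — area = 404.88 mm². So its area = 404.88 mm². Layer 174 is larger (404.88 vs 277.58 mm²).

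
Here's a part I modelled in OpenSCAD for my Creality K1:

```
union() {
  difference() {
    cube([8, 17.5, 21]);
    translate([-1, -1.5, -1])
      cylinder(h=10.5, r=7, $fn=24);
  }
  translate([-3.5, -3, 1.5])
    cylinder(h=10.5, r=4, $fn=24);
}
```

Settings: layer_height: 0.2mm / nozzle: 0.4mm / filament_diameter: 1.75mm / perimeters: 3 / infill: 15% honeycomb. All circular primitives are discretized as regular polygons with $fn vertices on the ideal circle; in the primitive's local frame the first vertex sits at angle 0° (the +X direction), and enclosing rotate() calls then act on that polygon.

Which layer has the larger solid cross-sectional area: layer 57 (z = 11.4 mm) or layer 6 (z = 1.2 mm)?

layer 57 (z = 11.4 mm)

Layer 57 (z = 11.4): the 8×17.5 cube contributes its full rectangle (area 140.00 mm²); the cylinder at (-1, -1.5) does not reach this height (z outside [-1, 9.5]); Taking the first minus the rest: none of the subtracted shapes is present at this height, so the 8×17.5 cube is unchanged — area = 140.00 mm²; the cylinder at (-3.5, -3): section is a regular 24-gon, circumradius r=4 (area = (24/2)·4.000²·sin(360°/24) = 49.69 mm²); Merging all regions: the 2 present regions are separate (no shared area or edge), so areas and boundary lengths simply add and each stays a separate island — area = 189.69 mm². So its area = 189.69 mm². Layer 6 (z = 1.2): the cube is present — its section is the full 8×17.5 rectangle (area 140.00 mm²); the r=7 cylinder at (-1, -1.5) gives a regular 24-gon of circumradius 7 (constant along its height) (area = (24/2)·7.000²·sin(360°/24) = 152.19 mm²); Subtracting the remaining from the first: starting from the 8×17.5 cube (140.00 mm²), the r=7 cylinder at (-1, -1.5) partially overlaps it — only the 22.26 mm² overlap (of its 152.19 mm²) is removed, clipping the outline — area = 117.74 mm²; the cylinder at (-3.5, -3) does not reach this height (z outside [1.5, 12]); Taking the union: only that combined region is present, so the union is just that shape — area = 117.74 mm². So its area = 117.74 mm². Layer 57 is larger (189.69 vs 117.74 mm²).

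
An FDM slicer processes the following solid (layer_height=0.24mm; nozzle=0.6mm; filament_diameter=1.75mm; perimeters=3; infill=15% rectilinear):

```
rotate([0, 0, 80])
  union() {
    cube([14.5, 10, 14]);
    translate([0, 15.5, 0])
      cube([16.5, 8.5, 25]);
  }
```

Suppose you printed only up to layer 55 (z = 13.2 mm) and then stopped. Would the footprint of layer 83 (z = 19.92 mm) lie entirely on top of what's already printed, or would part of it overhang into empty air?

entirely on top

Compare the two slices. At z = 13.2: the 14.5×10 cube contributes its full rectangle (area 145.00 mm²); the cube at (0, 15.5) (footprint 16.5×8.5) is included at this height (area 140.25 mm²); Combining (union): the 2 present regions are separate (no shared area or edge), so areas and boundary lengths simply add and each stays a separate island — area = 285.25 mm²; (whole slice rotated 80° about Z — lengths, areas and connectivity unchanged). At z = 19.92: the cube is not intersected at this z (z outside [0, 14]); the 16.5×8.5 cube at (0, 15.5) contributes its full rectangle (area 140.25 mm²); Taking the union: only the 16.5×8.5 cube at (0, 15.5) is present, so the union is just that shape — area = 140.25 mm²; (rotated 80° about Z; rotation is an isometry so areas/perimeters/island counts are preserved). Checking containment: the cross-section at z = 19.92 is a subset of the cross-section at z = 13.2.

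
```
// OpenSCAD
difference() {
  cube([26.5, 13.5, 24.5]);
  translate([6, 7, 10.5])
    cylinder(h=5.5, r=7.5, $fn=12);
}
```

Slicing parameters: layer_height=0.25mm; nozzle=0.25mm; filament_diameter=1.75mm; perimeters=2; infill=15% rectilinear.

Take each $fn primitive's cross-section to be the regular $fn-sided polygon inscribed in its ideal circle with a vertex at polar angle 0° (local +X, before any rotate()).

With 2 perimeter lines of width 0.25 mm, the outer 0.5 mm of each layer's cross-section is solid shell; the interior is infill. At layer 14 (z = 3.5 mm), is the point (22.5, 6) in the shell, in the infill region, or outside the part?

At z = 3.5 mm: the cube is present — its section is the full 26.5×13.5 rectangle; the cylinder at (6, 7) is not intersected at this z (z outside [10.5, 16]); Subtracting the remaining from the first: none of the subtracted shapes is present at this height, so the 26.5×13.5 cube is unchanged — 1 connected region. Overall, the cross-section is a single solid region. The nearest boundary edge runs (26.50, 0.00)→(26.50, 13.50); distance from the point to it = 4.00 mm. The point is inside the cross-section and 4.00 mm from the nearest boundary — more than the 0.5 mm shell width (2 × 0.25), so it's in the infill interior.

infill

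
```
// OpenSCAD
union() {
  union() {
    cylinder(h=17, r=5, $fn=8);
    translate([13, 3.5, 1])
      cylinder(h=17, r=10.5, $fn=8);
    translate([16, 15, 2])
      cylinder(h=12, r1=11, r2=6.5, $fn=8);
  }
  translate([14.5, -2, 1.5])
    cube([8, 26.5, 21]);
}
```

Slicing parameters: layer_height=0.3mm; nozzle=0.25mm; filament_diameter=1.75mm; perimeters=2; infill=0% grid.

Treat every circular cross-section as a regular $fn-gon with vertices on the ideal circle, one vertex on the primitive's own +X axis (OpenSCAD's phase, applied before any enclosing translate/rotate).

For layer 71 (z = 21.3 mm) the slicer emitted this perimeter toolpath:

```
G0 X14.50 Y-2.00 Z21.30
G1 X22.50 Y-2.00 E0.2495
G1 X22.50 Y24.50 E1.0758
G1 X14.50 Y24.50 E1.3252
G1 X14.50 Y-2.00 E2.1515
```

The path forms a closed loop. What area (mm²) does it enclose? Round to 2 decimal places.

212.00 mm²

Apply the shoelace formula to the sequence of (X, Y) vertices; enclosed area = 212.00 mm².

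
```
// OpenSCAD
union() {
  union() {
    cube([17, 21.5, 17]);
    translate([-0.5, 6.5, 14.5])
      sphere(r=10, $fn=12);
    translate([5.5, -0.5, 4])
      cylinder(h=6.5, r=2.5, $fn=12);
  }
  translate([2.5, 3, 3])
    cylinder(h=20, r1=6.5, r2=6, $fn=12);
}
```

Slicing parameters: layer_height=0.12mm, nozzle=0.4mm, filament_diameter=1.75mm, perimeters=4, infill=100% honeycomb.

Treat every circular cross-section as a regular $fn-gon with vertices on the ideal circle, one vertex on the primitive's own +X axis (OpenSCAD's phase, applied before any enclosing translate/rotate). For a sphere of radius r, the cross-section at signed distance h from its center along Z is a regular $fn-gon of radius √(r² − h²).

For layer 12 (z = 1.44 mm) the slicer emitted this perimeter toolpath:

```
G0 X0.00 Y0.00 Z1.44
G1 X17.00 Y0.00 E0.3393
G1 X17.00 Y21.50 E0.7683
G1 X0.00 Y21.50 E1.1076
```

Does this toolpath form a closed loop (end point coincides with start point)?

no

Start point (G0): (0.00, 0.00). End point (last G1): the path does not return to the start — open.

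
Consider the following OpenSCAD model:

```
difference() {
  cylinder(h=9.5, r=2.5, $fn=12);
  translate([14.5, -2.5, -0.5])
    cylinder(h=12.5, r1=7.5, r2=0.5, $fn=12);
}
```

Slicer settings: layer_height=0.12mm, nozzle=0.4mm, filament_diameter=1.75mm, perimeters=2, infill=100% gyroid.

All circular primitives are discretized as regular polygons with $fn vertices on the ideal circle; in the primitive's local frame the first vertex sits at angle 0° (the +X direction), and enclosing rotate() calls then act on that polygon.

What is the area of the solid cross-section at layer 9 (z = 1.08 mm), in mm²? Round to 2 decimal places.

18.75 mm²

At z = 1.08 mm: the cylinder: section is a regular 12-gon, circumradius r=2.5 (area = (12/2)·2.500²·sin(360°/12) = 18.75 mm²); the cone at (14.5, -2.5): at t=0.126 of its height the radius interpolates to r₁+(r₂−r₁)t = 6.615, giving a regular 12-gon of that circumradius (area = (12/2)·6.615²·sin(360°/12) = 131.28 mm²); Subtracting the remaining from the first: starting from the r=2.5 cylinder (18.75 mm²), the cone at (14.5, -2.5) misses the remaining region (no effect) — area = 18.75 mm². Overall, the cross-section is a single solid region. Net area = 18.75 mm².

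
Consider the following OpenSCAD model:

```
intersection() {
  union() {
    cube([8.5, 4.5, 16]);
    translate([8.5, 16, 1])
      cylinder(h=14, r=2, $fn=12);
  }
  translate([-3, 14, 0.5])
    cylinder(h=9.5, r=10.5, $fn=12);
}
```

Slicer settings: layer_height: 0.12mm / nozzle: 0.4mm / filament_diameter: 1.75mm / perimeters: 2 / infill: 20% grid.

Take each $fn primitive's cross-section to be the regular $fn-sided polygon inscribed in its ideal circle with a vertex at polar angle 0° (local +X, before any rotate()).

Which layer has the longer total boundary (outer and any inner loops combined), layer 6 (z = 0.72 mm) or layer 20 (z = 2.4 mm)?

layer 20 (z = 2.4 mm)

Layer 6 (z = 0.72): the 8.5×4.5 cube contributes its full rectangle (perimeter 26.00 mm); the cylinder at (8.5, 16) is not intersected at this z (z outside [1, 15]); Combining (union): only the 8.5×4.5 cube is present, so the union is just that shape — boundary = 26.00 mm; the cylinder at (-3, 14): section is a regular 12-gon, circumradius r=10.5 (perimeter = 2·12·10.500·sin(180°/12) = 65.22 mm); After intersecting: the r=10.5 cylinder at (-3, 14) partially overlaps the result so far; clipping to the common part keeps 0.07 mm² — boundary = 1.69 mm. So its perimeter = 1.69 mm. Layer 20 (z = 2.4): the cube (footprint 8.5×4.5) is included at this height (perimeter 26.00 mm); the r=2 cylinder at (8.5, 16) gives a regular 12-gon of circumradius 2 (constant along its height) (perimeter = 2·12·2.000·sin(180°/12) = 12.42 mm); Taking the union: the 2 present regions are separate (no shared area or edge), so areas and boundary lengths simply add and each stays a separate island — boundary = 38.42 mm; the r=10.5 cylinder at (-3, 14) gives a regular 12-gon of circumradius 10.5 (constant along its height) (perimeter = 2·12·10.500·sin(180°/12) = 65.22 mm); After intersecting: the r=10.5 cylinder at (-3, 14) partially overlaps the result so far; clipping to the common part keeps 0.88 mm² — boundary = 7.10 mm. So its perimeter = 7.10 mm. Layer 20 is larger (7.10 vs 1.69 mm).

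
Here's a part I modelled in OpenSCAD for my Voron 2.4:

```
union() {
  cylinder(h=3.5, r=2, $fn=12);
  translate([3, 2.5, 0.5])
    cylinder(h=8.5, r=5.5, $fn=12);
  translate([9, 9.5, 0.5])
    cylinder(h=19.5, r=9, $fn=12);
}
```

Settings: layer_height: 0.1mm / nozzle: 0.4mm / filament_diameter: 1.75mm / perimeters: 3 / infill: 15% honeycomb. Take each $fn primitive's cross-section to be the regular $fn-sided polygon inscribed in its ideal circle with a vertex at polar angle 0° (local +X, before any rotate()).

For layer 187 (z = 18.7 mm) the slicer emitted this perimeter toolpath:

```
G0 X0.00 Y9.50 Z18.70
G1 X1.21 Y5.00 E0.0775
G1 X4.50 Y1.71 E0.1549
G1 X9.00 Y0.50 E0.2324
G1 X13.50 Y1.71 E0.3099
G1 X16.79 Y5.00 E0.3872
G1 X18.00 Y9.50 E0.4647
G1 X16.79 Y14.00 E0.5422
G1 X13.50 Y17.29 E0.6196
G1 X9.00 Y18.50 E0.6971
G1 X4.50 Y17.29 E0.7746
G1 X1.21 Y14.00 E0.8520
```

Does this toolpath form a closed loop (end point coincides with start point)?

Start point (G0): (0.00, 9.50). End point (last G1): the path does not return to the start — open.

no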